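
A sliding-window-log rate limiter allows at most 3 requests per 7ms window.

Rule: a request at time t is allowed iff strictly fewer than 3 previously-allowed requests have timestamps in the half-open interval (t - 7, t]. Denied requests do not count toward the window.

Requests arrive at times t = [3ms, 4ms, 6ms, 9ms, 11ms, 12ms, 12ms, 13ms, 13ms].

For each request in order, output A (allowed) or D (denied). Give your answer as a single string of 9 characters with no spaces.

Answer: AAADAADAD

Derivation:
Tracking allowed requests in the window:
  req#1 t=3ms: ALLOW
  req#2 t=4ms: ALLOW
  req#3 t=6ms: ALLOW
  req#4 t=9ms: DENY
  req#5 t=11ms: ALLOW
  req#6 t=12ms: ALLOW
  req#7 t=12ms: DENY
  req#8 t=13ms: ALLOW
  req#9 t=13ms: DENY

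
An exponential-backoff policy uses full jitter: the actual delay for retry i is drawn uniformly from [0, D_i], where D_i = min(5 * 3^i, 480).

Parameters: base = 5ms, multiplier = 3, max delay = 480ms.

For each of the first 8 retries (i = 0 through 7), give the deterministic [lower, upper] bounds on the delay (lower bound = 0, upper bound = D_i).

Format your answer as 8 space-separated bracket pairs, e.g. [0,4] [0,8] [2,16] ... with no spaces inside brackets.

Answer: [0,5] [0,15] [0,45] [0,135] [0,405] [0,480] [0,480] [0,480]

Derivation:
Computing bounds per retry:
  i=0: D_i=min(5*3^0,480)=5, bounds=[0,5]
  i=1: D_i=min(5*3^1,480)=15, bounds=[0,15]
  i=2: D_i=min(5*3^2,480)=45, bounds=[0,45]
  i=3: D_i=min(5*3^3,480)=135, bounds=[0,135]
  i=4: D_i=min(5*3^4,480)=405, bounds=[0,405]
  i=5: D_i=min(5*3^5,480)=480, bounds=[0,480]
  i=6: D_i=min(5*3^6,480)=480, bounds=[0,480]
  i=7: D_i=min(5*3^7,480)=480, bounds=[0,480]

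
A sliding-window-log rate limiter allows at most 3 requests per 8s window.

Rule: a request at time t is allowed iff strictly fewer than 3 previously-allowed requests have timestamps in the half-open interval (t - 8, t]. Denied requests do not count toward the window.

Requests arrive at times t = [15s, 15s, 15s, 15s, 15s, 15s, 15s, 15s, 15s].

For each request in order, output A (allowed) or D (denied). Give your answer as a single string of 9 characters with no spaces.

Tracking allowed requests in the window:
  req#1 t=15s: ALLOW
  req#2 t=15s: ALLOW
  req#3 t=15s: ALLOW
  req#4 t=15s: DENY
  req#5 t=15s: DENY
  req#6 t=15s: DENY
  req#7 t=15s: DENY
  req#8 t=15s: DENY
  req#9 t=15s: DENY

Answer: AAADDDDDD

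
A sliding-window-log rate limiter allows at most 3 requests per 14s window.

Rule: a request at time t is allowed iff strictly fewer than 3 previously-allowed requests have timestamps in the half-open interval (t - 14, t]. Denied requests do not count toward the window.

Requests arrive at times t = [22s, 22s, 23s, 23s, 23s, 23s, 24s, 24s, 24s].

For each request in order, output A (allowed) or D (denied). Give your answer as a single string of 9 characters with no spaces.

Answer: AAADDDDDD

Derivation:
Tracking allowed requests in the window:
  req#1 t=22s: ALLOW
  req#2 t=22s: ALLOW
  req#3 t=23s: ALLOW
  req#4 t=23s: DENY
  req#5 t=23s: DENY
  req#6 t=23s: DENY
  req#7 t=24s: DENY
  req#8 t=24s: DENY
  req#9 t=24s: DENY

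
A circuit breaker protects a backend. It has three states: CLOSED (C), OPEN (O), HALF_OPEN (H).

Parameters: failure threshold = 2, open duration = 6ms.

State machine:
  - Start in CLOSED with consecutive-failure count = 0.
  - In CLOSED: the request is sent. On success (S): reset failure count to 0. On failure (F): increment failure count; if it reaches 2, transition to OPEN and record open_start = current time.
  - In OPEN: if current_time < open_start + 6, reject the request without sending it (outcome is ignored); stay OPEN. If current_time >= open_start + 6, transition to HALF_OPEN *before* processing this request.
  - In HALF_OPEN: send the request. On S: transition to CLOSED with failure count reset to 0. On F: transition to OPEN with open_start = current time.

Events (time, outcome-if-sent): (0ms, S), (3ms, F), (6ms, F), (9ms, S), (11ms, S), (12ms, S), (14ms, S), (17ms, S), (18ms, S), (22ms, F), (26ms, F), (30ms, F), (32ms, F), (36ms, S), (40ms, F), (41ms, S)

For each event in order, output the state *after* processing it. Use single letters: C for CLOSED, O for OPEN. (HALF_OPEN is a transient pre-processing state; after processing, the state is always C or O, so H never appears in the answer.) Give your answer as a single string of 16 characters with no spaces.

State after each event:
  event#1 t=0ms outcome=S: state=CLOSED
  event#2 t=3ms outcome=F: state=CLOSED
  event#3 t=6ms outcome=F: state=OPEN
  event#4 t=9ms outcome=S: state=OPEN
  event#5 t=11ms outcome=S: state=OPEN
  event#6 t=12ms outcome=S: state=CLOSED
  event#7 t=14ms outcome=S: state=CLOSED
  event#8 t=17ms outcome=S: state=CLOSED
  event#9 t=18ms outcome=S: state=CLOSED
  event#10 t=22ms outcome=F: state=CLOSED
  event#11 t=26ms outcome=F: state=OPEN
  event#12 t=30ms outcome=F: state=OPEN
  event#13 t=32ms outcome=F: state=OPEN
  event#14 t=36ms outcome=S: state=OPEN
  event#15 t=40ms outcome=F: state=OPEN
  event#16 t=41ms outcome=S: state=OPEN

Answer: CCOOOCCCCCOOOOOO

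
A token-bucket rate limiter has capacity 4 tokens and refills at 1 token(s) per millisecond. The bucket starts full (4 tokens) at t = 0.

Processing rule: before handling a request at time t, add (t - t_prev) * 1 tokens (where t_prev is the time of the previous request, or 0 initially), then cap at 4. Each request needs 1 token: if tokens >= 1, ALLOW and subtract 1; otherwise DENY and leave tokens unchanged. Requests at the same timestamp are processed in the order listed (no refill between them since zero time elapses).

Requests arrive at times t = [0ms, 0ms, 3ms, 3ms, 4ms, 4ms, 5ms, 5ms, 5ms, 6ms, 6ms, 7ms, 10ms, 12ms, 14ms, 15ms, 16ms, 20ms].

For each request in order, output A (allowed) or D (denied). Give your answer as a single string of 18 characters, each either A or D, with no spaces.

Simulating step by step:
  req#1 t=0ms: ALLOW
  req#2 t=0ms: ALLOW
  req#3 t=3ms: ALLOW
  req#4 t=3ms: ALLOW
  req#5 t=4ms: ALLOW
  req#6 t=4ms: ALLOW
  req#7 t=5ms: ALLOW
  req#8 t=5ms: ALLOW
  req#9 t=5ms: DENY
  req#10 t=6ms: ALLOW
  req#11 t=6ms: DENY
  req#12 t=7ms: ALLOW
  req#13 t=10ms: ALLOW
  req#14 t=12ms: ALLOW
  req#15 t=14ms: ALLOW
  req#16 t=15ms: ALLOW
  req#17 t=16ms: ALLOW
  req#18 t=20ms: ALLOW

Answer: AAAAAAAADADAAAAAAA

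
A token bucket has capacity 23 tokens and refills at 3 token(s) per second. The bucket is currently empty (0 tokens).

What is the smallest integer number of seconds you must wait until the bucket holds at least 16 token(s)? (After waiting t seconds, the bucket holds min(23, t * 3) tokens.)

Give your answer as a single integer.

Answer: 6

Derivation:
Need t * 3 >= 16, so t >= 16/3.
Smallest integer t = ceil(16/3) = 6.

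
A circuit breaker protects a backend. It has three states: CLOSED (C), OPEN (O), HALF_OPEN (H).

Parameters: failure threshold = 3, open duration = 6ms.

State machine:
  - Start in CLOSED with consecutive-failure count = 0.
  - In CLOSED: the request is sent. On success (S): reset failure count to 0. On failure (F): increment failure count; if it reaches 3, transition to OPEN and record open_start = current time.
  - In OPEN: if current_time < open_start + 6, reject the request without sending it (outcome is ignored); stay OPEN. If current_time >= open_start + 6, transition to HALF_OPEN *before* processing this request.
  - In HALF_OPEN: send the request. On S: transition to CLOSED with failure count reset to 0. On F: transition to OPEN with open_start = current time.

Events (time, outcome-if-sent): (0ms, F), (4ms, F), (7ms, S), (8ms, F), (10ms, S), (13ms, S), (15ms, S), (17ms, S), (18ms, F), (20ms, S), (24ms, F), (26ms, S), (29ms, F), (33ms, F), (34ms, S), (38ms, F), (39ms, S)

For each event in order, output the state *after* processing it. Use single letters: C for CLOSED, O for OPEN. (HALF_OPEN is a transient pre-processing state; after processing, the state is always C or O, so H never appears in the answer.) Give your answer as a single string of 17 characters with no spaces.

Answer: CCCCCCCCCCCCCCCCC

Derivation:
State after each event:
  event#1 t=0ms outcome=F: state=CLOSED
  event#2 t=4ms outcome=F: state=CLOSED
  event#3 t=7ms outcome=S: state=CLOSED
  event#4 t=8ms outcome=F: state=CLOSED
  event#5 t=10ms outcome=S: state=CLOSED
  event#6 t=13ms outcome=S: state=CLOSED
  event#7 t=15ms outcome=S: state=CLOSED
  event#8 t=17ms outcome=S: state=CLOSED
  event#9 t=18ms outcome=F: state=CLOSED
  event#10 t=20ms outcome=S: state=CLOSED
  event#11 t=24ms outcome=F: state=CLOSED
  event#12 t=26ms outcome=S: state=CLOSED
  event#13 t=29ms outcome=F: state=CLOSED
  event#14 t=33ms outcome=F: state=CLOSED
  event#15 t=34ms outcome=S: state=CLOSED
  event#16 t=38ms outcome=F: state=CLOSED
  event#17 t=39ms outcome=S: state=CLOSED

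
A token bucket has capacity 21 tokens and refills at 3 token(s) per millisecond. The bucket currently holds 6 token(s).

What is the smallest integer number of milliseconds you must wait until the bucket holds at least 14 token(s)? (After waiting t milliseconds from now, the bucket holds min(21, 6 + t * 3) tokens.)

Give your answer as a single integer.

Need 6 + t * 3 >= 14, so t >= 8/3.
Smallest integer t = ceil(8/3) = 3.

Answer: 3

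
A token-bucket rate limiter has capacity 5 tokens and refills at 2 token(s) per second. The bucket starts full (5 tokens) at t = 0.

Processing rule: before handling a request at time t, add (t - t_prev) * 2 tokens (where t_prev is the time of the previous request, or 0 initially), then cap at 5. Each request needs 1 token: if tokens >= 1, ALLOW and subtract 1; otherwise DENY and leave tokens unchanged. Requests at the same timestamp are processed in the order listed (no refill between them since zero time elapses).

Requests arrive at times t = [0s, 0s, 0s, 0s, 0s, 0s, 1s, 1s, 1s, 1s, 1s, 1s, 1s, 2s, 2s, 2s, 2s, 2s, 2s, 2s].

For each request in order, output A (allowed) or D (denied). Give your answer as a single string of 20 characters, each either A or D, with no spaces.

Simulating step by step:
  req#1 t=0s: ALLOW
  req#2 t=0s: ALLOW
  req#3 t=0s: ALLOW
  req#4 t=0s: ALLOW
  req#5 t=0s: ALLOW
  req#6 t=0s: DENY
  req#7 t=1s: ALLOW
  req#8 t=1s: ALLOW
  req#9 t=1s: DENY
  req#10 t=1s: DENY
  req#11 t=1s: DENY
  req#12 t=1s: DENY
  req#13 t=1s: DENY
  req#14 t=2s: ALLOW
  req#15 t=2s: ALLOW
  req#16 t=2s: DENY
  req#17 t=2s: DENY
  req#18 t=2s: DENY
  req#19 t=2s: DENY
  req#20 t=2s: DENY

Answer: AAAAADAADDDDDAADDDDD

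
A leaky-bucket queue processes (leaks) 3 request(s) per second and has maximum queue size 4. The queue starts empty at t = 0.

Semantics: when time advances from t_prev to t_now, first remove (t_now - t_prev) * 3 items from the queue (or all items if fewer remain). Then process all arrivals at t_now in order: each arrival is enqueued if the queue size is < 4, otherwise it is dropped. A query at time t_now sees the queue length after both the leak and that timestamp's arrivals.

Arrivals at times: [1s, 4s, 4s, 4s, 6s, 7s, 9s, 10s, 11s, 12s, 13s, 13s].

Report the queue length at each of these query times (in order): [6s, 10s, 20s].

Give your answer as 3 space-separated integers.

Answer: 1 1 0

Derivation:
Queue lengths at query times:
  query t=6s: backlog = 1
  query t=10s: backlog = 1
  query t=20s: backlog = 0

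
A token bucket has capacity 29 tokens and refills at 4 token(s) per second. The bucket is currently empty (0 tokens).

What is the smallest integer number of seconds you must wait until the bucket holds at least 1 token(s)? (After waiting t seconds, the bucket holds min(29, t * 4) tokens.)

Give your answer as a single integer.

Need t * 4 >= 1, so t >= 1/4.
Smallest integer t = ceil(1/4) = 1.

Answer: 1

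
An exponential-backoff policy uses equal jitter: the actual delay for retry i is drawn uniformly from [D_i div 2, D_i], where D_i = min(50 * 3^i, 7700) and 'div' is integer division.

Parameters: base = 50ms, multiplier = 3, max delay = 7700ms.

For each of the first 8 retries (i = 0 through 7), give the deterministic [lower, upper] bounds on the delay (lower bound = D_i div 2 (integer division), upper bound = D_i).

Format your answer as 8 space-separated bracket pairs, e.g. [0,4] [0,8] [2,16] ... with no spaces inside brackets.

Answer: [25,50] [75,150] [225,450] [675,1350] [2025,4050] [3850,7700] [3850,7700] [3850,7700]

Derivation:
Computing bounds per retry:
  i=0: D_i=min(50*3^0,7700)=50, bounds=[25,50]
  i=1: D_i=min(50*3^1,7700)=150, bounds=[75,150]
  i=2: D_i=min(50*3^2,7700)=450, bounds=[225,450]
  i=3: D_i=min(50*3^3,7700)=1350, bounds=[675,1350]
  i=4: D_i=min(50*3^4,7700)=4050, bounds=[2025,4050]
  i=5: D_i=min(50*3^5,7700)=7700, bounds=[3850,7700]
  i=6: D_i=min(50*3^6,7700)=7700, bounds=[3850,7700]
  i=7: D_i=min(50*3^7,7700)=7700, bounds=[3850,7700]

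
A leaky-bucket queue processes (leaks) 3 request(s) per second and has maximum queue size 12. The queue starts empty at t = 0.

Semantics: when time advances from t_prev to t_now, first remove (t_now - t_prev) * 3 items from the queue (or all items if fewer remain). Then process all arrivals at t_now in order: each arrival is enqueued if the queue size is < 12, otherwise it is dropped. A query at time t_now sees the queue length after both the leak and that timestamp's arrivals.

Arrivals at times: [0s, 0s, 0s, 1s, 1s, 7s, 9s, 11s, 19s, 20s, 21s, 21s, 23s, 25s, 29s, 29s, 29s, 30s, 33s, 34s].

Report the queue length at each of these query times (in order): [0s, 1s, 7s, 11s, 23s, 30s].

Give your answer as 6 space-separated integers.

Queue lengths at query times:
  query t=0s: backlog = 3
  query t=1s: backlog = 2
  query t=7s: backlog = 1
  query t=11s: backlog = 1
  query t=23s: backlog = 1
  query t=30s: backlog = 1

Answer: 3 2 1 1 1 1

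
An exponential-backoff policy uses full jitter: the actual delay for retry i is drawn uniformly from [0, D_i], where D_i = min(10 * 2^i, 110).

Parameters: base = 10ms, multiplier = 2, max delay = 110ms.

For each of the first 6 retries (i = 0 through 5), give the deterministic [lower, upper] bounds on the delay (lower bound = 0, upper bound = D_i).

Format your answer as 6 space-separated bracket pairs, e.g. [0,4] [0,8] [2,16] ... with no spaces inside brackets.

Computing bounds per retry:
  i=0: D_i=min(10*2^0,110)=10, bounds=[0,10]
  i=1: D_i=min(10*2^1,110)=20, bounds=[0,20]
  i=2: D_i=min(10*2^2,110)=40, bounds=[0,40]
  i=3: D_i=min(10*2^3,110)=80, bounds=[0,80]
  i=4: D_i=min(10*2^4,110)=110, bounds=[0,110]
  i=5: D_i=min(10*2^5,110)=110, bounds=[0,110]

Answer: [0,10] [0,20] [0,40] [0,80] [0,110] [0,110]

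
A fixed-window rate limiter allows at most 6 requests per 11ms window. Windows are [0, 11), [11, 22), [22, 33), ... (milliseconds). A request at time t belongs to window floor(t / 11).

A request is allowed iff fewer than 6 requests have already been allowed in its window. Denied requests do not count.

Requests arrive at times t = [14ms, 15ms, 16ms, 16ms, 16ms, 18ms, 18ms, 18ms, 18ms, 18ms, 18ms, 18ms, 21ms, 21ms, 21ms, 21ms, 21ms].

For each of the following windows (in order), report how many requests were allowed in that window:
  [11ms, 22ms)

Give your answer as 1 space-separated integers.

Answer: 6

Derivation:
Processing requests:
  req#1 t=14ms (window 1): ALLOW
  req#2 t=15ms (window 1): ALLOW
  req#3 t=16ms (window 1): ALLOW
  req#4 t=16ms (window 1): ALLOW
  req#5 t=16ms (window 1): ALLOW
  req#6 t=18ms (window 1): ALLOW
  req#7 t=18ms (window 1): DENY
  req#8 t=18ms (window 1): DENY
  req#9 t=18ms (window 1): DENY
  req#10 t=18ms (window 1): DENY
  req#11 t=18ms (window 1): DENY
  req#12 t=18ms (window 1): DENY
  req#13 t=21ms (window 1): DENY
  req#14 t=21ms (window 1): DENY
  req#15 t=21ms (window 1): DENY
  req#16 t=21ms (window 1): DENY
  req#17 t=21ms (window 1): DENY

Allowed counts by window: 6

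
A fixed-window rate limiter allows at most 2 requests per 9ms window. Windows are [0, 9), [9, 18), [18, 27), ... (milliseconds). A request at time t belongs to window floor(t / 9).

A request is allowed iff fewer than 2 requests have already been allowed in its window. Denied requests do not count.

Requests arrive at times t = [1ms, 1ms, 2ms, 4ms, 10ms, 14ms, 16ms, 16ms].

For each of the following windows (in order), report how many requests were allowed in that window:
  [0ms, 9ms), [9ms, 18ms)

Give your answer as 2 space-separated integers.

Processing requests:
  req#1 t=1ms (window 0): ALLOW
  req#2 t=1ms (window 0): ALLOW
  req#3 t=2ms (window 0): DENY
  req#4 t=4ms (window 0): DENY
  req#5 t=10ms (window 1): ALLOW
  req#6 t=14ms (window 1): ALLOW
  req#7 t=16ms (window 1): DENY
  req#8 t=16ms (window 1): DENY

Allowed counts by window: 2 2

Answer: 2 2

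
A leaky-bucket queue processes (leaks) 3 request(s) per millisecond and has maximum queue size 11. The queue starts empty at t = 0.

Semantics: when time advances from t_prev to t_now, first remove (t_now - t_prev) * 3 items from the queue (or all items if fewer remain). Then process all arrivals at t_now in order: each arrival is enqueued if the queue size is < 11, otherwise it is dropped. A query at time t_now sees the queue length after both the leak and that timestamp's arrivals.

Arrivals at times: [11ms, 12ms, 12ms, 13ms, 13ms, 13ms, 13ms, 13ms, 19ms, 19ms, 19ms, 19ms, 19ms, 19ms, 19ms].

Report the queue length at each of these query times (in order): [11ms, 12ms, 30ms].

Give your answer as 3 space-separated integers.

Answer: 1 2 0

Derivation:
Queue lengths at query times:
  query t=11ms: backlog = 1
  query t=12ms: backlog = 2
  query t=30ms: backlog = 0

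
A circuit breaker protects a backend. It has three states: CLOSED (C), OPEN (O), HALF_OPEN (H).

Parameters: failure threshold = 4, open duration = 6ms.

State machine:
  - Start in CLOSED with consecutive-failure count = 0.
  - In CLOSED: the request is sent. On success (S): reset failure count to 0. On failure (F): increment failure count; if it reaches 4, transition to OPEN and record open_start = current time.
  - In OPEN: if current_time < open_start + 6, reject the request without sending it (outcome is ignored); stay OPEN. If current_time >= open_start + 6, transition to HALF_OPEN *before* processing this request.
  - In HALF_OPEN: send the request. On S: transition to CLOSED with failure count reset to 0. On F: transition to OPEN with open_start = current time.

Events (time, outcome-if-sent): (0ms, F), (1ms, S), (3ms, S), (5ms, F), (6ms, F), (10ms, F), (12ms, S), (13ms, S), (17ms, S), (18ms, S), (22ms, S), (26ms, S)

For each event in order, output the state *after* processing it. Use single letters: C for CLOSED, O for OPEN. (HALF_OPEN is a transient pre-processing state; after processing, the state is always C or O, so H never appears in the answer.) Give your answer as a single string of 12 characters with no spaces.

State after each event:
  event#1 t=0ms outcome=F: state=CLOSED
  event#2 t=1ms outcome=S: state=CLOSED
  event#3 t=3ms outcome=S: state=CLOSED
  event#4 t=5ms outcome=F: state=CLOSED
  event#5 t=6ms outcome=F: state=CLOSED
  event#6 t=10ms outcome=F: state=CLOSED
  event#7 t=12ms outcome=S: state=CLOSED
  event#8 t=13ms outcome=S: state=CLOSED
  event#9 t=17ms outcome=S: state=CLOSED
  event#10 t=18ms outcome=S: state=CLOSED
  event#11 t=22ms outcome=S: state=CLOSED
  event#12 t=26ms outcome=S: state=CLOSED

Answer: CCCCCCCCCCCC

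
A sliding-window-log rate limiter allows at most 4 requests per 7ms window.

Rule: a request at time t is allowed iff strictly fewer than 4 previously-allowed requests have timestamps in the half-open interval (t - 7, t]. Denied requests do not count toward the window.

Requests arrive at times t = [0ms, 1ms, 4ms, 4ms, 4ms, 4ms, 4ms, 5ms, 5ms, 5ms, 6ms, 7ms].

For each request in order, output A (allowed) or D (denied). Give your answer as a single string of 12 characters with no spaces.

Answer: AAAADDDDDDDA

Derivation:
Tracking allowed requests in the window:
  req#1 t=0ms: ALLOW
  req#2 t=1ms: ALLOW
  req#3 t=4ms: ALLOW
  req#4 t=4ms: ALLOW
  req#5 t=4ms: DENY
  req#6 t=4ms: DENY
  req#7 t=4ms: DENY
  req#8 t=5ms: DENY
  req#9 t=5ms: DENY
  req#10 t=5ms: DENY
  req#11 t=6ms: DENY
  req#12 t=7ms: ALLOW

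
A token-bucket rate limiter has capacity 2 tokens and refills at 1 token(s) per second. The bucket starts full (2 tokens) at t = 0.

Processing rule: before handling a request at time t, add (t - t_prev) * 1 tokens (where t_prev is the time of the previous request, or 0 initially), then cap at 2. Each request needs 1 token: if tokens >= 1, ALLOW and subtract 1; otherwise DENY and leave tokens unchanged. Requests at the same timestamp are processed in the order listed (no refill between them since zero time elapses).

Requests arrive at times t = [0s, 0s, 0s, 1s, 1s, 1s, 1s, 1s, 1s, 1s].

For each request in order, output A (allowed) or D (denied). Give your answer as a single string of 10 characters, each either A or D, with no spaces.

Simulating step by step:
  req#1 t=0s: ALLOW
  req#2 t=0s: ALLOW
  req#3 t=0s: DENY
  req#4 t=1s: ALLOW
  req#5 t=1s: DENY
  req#6 t=1s: DENY
  req#7 t=1s: DENY
  req#8 t=1s: DENY
  req#9 t=1s: DENY
  req#10 t=1s: DENY

Answer: AADADDDDDD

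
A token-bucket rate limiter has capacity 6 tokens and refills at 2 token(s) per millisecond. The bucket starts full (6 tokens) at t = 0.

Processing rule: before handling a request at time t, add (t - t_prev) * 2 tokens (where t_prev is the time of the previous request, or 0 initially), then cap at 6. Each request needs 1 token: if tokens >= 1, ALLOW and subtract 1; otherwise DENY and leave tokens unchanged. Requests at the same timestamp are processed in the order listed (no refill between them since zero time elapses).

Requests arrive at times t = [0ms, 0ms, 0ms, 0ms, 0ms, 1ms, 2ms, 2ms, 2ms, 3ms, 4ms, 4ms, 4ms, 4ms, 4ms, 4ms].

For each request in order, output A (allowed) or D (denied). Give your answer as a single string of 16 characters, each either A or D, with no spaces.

Simulating step by step:
  req#1 t=0ms: ALLOW
  req#2 t=0ms: ALLOW
  req#3 t=0ms: ALLOW
  req#4 t=0ms: ALLOW
  req#5 t=0ms: ALLOW
  req#6 t=1ms: ALLOW
  req#7 t=2ms: ALLOW
  req#8 t=2ms: ALLOW
  req#9 t=2ms: ALLOW
  req#10 t=3ms: ALLOW
  req#11 t=4ms: ALLOW
  req#12 t=4ms: ALLOW
  req#13 t=4ms: ALLOW
  req#14 t=4ms: ALLOW
  req#15 t=4ms: DENY
  req#16 t=4ms: DENY

Answer: AAAAAAAAAAAAAADD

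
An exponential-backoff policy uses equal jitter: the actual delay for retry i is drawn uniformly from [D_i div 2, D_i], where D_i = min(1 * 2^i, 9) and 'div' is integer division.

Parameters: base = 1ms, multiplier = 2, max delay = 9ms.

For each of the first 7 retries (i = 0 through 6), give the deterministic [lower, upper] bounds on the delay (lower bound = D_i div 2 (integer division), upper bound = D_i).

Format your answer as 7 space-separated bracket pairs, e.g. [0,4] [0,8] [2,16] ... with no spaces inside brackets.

Answer: [0,1] [1,2] [2,4] [4,8] [4,9] [4,9] [4,9]

Derivation:
Computing bounds per retry:
  i=0: D_i=min(1*2^0,9)=1, bounds=[0,1]
  i=1: D_i=min(1*2^1,9)=2, bounds=[1,2]
  i=2: D_i=min(1*2^2,9)=4, bounds=[2,4]
  i=3: D_i=min(1*2^3,9)=8, bounds=[4,8]
  i=4: D_i=min(1*2^4,9)=9, bounds=[4,9]
  i=5: D_i=min(1*2^5,9)=9, bounds=[4,9]
  i=6: D_i=min(1*2^6,9)=9, bounds=[4,9]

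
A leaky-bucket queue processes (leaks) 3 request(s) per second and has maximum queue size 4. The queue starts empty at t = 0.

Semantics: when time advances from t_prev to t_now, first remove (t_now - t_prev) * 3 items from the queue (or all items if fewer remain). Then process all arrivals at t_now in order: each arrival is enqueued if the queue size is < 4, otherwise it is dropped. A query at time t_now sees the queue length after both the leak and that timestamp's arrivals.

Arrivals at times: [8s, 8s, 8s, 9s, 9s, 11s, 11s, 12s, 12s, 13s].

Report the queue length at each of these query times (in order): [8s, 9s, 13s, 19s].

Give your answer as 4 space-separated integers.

Answer: 3 2 1 0

Derivation:
Queue lengths at query times:
  query t=8s: backlog = 3
  query t=9s: backlog = 2
  query t=13s: backlog = 1
  query t=19s: backlog = 0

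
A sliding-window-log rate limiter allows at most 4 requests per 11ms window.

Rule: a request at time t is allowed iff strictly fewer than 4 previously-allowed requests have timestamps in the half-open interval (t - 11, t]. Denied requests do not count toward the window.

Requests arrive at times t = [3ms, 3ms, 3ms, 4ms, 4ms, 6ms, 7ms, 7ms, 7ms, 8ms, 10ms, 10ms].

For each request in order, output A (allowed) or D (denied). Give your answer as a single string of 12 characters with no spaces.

Answer: AAAADDDDDDDD

Derivation:
Tracking allowed requests in the window:
  req#1 t=3ms: ALLOW
  req#2 t=3ms: ALLOW
  req#3 t=3ms: ALLOW
  req#4 t=4ms: ALLOW
  req#5 t=4ms: DENY
  req#6 t=6ms: DENY
  req#7 t=7ms: DENY
  req#8 t=7ms: DENY
  req#9 t=7ms: DENY
  req#10 t=8ms: DENY
  req#11 t=10ms: DENY
  req#12 t=10ms: DENY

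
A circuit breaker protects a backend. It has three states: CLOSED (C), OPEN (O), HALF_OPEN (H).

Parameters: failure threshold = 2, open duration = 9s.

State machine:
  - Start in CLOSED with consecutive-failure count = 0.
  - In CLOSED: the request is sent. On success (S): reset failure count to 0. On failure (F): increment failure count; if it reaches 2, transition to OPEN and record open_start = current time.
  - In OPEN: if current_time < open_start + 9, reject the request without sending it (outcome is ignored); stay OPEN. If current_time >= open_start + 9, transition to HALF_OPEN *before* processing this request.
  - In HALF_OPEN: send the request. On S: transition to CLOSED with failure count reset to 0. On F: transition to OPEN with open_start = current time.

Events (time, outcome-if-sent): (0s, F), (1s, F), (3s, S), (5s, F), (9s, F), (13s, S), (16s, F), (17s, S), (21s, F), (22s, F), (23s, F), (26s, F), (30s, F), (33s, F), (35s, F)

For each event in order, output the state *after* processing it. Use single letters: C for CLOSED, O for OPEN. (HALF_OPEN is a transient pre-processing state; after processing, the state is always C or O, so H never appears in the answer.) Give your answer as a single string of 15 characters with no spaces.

State after each event:
  event#1 t=0s outcome=F: state=CLOSED
  event#2 t=1s outcome=F: state=OPEN
  event#3 t=3s outcome=S: state=OPEN
  event#4 t=5s outcome=F: state=OPEN
  event#5 t=9s outcome=F: state=OPEN
  event#6 t=13s outcome=S: state=CLOSED
  event#7 t=16s outcome=F: state=CLOSED
  event#8 t=17s outcome=S: state=CLOSED
  event#9 t=21s outcome=F: state=CLOSED
  event#10 t=22s outcome=F: state=OPEN
  event#11 t=23s outcome=F: state=OPEN
  event#12 t=26s outcome=F: state=OPEN
  event#13 t=30s outcome=F: state=OPEN
  event#14 t=33s outcome=F: state=OPEN
  event#15 t=35s outcome=F: state=OPEN

Answer: COOOOCCCCOOOOOO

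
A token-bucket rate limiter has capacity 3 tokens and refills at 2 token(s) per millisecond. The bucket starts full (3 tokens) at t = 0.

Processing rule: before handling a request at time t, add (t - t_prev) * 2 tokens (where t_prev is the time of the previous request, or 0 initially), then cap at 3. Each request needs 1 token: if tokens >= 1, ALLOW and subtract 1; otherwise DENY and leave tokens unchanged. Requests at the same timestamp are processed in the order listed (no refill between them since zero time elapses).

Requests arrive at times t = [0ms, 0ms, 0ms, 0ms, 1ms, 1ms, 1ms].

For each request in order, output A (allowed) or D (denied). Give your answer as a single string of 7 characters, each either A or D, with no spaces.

Answer: AAADAAD

Derivation:
Simulating step by step:
  req#1 t=0ms: ALLOW
  req#2 t=0ms: ALLOW
  req#3 t=0ms: ALLOW
  req#4 t=0ms: DENY
  req#5 t=1ms: ALLOW
  req#6 t=1ms: ALLOW
  req#7 t=1ms: DENY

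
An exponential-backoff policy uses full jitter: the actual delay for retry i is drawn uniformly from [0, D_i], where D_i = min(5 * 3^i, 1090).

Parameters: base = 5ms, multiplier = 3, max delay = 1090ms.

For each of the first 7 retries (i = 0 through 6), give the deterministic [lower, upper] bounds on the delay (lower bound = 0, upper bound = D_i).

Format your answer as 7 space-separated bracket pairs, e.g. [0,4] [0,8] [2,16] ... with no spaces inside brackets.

Answer: [0,5] [0,15] [0,45] [0,135] [0,405] [0,1090] [0,1090]

Derivation:
Computing bounds per retry:
  i=0: D_i=min(5*3^0,1090)=5, bounds=[0,5]
  i=1: D_i=min(5*3^1,1090)=15, bounds=[0,15]
  i=2: D_i=min(5*3^2,1090)=45, bounds=[0,45]
  i=3: D_i=min(5*3^3,1090)=135, bounds=[0,135]
  i=4: D_i=min(5*3^4,1090)=405, bounds=[0,405]
  i=5: D_i=min(5*3^5,1090)=1090, bounds=[0,1090]
  i=6: D_i=min(5*3^6,1090)=1090, bounds=[0,1090]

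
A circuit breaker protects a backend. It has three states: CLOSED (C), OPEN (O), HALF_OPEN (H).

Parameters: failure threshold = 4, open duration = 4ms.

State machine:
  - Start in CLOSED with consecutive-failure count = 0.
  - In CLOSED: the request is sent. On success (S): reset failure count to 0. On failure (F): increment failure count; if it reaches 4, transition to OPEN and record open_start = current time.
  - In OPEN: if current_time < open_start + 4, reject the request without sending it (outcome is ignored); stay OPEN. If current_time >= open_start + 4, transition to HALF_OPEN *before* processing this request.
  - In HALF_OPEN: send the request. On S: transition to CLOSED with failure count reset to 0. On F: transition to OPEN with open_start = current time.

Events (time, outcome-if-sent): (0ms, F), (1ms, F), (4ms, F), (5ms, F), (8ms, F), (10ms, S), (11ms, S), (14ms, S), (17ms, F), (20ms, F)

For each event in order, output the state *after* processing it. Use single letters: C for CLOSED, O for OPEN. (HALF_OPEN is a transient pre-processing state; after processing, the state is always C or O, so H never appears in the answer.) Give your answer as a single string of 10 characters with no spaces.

Answer: CCCOOCCCCC

Derivation:
State after each event:
  event#1 t=0ms outcome=F: state=CLOSED
  event#2 t=1ms outcome=F: state=CLOSED
  event#3 t=4ms outcome=F: state=CLOSED
  event#4 t=5ms outcome=F: state=OPEN
  event#5 t=8ms outcome=F: state=OPEN
  event#6 t=10ms outcome=S: state=CLOSED
  event#7 t=11ms outcome=S: state=CLOSED
  event#8 t=14ms outcome=S: state=CLOSED
  event#9 t=17ms outcome=F: state=CLOSED
  event#10 t=20ms outcome=F: state=CLOSED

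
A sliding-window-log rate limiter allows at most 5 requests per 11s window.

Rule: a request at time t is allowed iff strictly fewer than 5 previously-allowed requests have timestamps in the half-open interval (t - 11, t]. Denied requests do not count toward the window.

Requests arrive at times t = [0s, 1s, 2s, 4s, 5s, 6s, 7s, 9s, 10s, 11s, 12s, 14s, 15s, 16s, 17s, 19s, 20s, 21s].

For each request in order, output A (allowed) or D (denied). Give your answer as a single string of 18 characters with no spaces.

Tracking allowed requests in the window:
  req#1 t=0s: ALLOW
  req#2 t=1s: ALLOW
  req#3 t=2s: ALLOW
  req#4 t=4s: ALLOW
  req#5 t=5s: ALLOW
  req#6 t=6s: DENY
  req#7 t=7s: DENY
  req#8 t=9s: DENY
  req#9 t=10s: DENY
  req#10 t=11s: ALLOW
  req#11 t=12s: ALLOW
  req#12 t=14s: ALLOW
  req#13 t=15s: ALLOW
  req#14 t=16s: ALLOW
  req#15 t=17s: DENY
  req#16 t=19s: DENY
  req#17 t=20s: DENY
  req#18 t=21s: DENY

Answer: AAAAADDDDAAAAADDDD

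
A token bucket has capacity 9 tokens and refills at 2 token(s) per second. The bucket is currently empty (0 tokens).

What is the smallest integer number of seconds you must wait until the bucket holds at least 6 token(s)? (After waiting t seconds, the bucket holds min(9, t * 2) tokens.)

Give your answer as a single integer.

Answer: 3

Derivation:
Need t * 2 >= 6, so t >= 6/2.
Smallest integer t = ceil(6/2) = 3.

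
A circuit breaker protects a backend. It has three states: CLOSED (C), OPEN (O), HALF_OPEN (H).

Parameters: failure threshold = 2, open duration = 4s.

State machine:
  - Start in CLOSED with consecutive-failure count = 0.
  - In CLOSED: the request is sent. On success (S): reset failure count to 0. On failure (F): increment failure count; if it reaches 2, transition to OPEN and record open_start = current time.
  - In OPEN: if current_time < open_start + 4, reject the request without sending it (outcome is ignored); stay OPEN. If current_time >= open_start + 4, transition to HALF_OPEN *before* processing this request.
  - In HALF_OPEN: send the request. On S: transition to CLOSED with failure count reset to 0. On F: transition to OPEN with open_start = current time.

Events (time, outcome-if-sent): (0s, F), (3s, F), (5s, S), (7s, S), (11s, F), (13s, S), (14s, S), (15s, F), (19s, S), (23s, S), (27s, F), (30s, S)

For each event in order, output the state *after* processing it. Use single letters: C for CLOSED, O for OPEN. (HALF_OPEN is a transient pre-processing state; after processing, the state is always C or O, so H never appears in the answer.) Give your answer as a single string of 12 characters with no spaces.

Answer: COOCCCCCCCCC

Derivation:
State after each event:
  event#1 t=0s outcome=F: state=CLOSED
  event#2 t=3s outcome=F: state=OPEN
  event#3 t=5s outcome=S: state=OPEN
  event#4 t=7s outcome=S: state=CLOSED
  event#5 t=11s outcome=F: state=CLOSED
  event#6 t=13s outcome=S: state=CLOSED
  event#7 t=14s outcome=S: state=CLOSED
  event#8 t=15s outcome=F: state=CLOSED
  event#9 t=19s outcome=S: state=CLOSED
  event#10 t=23s outcome=S: state=CLOSED
  event#11 t=27s outcome=F: state=CLOSED
  event#12 t=30s outcome=S: state=CLOSED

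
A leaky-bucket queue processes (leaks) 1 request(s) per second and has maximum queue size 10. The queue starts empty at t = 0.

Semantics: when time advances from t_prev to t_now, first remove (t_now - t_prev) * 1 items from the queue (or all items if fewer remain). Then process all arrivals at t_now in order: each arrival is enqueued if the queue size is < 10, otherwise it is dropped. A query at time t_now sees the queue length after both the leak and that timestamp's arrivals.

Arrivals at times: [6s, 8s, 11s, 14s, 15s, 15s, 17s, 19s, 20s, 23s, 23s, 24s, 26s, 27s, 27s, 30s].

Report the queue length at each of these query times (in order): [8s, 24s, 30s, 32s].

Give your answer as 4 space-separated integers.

Queue lengths at query times:
  query t=8s: backlog = 1
  query t=24s: backlog = 2
  query t=30s: backlog = 1
  query t=32s: backlog = 0

Answer: 1 2 1 0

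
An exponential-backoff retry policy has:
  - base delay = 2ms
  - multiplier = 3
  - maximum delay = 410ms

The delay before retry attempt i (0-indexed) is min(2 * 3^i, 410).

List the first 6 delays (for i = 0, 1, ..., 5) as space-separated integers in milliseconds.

Computing each delay:
  i=0: min(2*3^0, 410) = 2
  i=1: min(2*3^1, 410) = 6
  i=2: min(2*3^2, 410) = 18
  i=3: min(2*3^3, 410) = 54
  i=4: min(2*3^4, 410) = 162
  i=5: min(2*3^5, 410) = 410

Answer: 2 6 18 54 162 410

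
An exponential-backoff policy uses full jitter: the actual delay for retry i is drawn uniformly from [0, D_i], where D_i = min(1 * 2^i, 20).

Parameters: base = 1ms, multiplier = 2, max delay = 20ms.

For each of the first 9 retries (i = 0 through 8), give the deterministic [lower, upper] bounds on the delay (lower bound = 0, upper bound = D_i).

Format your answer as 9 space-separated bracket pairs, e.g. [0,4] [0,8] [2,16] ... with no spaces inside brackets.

Computing bounds per retry:
  i=0: D_i=min(1*2^0,20)=1, bounds=[0,1]
  i=1: D_i=min(1*2^1,20)=2, bounds=[0,2]
  i=2: D_i=min(1*2^2,20)=4, bounds=[0,4]
  i=3: D_i=min(1*2^3,20)=8, bounds=[0,8]
  i=4: D_i=min(1*2^4,20)=16, bounds=[0,16]
  i=5: D_i=min(1*2^5,20)=20, bounds=[0,20]
  i=6: D_i=min(1*2^6,20)=20, bounds=[0,20]
  i=7: D_i=min(1*2^7,20)=20, bounds=[0,20]
  i=8: D_i=min(1*2^8,20)=20, bounds=[0,20]

Answer: [0,1] [0,2] [0,4] [0,8] [0,16] [0,20] [0,20] [0,20] [0,20]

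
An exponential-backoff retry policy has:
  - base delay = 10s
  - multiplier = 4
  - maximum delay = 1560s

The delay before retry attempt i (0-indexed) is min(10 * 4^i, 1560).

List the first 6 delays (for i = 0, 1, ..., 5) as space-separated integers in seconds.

Computing each delay:
  i=0: min(10*4^0, 1560) = 10
  i=1: min(10*4^1, 1560) = 40
  i=2: min(10*4^2, 1560) = 160
  i=3: min(10*4^3, 1560) = 640
  i=4: min(10*4^4, 1560) = 1560
  i=5: min(10*4^5, 1560) = 1560

Answer: 10 40 160 640 1560 1560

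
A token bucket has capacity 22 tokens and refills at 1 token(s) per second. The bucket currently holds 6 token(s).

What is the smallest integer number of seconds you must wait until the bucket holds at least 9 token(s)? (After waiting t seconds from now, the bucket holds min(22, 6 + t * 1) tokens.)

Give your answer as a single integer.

Need 6 + t * 1 >= 9, so t >= 3/1.
Smallest integer t = ceil(3/1) = 3.

Answer: 3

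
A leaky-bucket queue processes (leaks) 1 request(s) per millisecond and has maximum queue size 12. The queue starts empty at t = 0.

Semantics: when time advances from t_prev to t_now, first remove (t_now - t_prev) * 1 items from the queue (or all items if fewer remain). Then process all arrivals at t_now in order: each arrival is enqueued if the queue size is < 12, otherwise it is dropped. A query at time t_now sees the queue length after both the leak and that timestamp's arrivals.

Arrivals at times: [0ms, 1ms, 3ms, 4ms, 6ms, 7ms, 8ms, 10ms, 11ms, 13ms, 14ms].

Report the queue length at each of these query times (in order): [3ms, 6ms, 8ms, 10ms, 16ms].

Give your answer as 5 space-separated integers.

Answer: 1 1 1 1 0

Derivation:
Queue lengths at query times:
  query t=3ms: backlog = 1
  query t=6ms: backlog = 1
  query t=8ms: backlog = 1
  query t=10ms: backlog = 1
  query t=16ms: backlog = 0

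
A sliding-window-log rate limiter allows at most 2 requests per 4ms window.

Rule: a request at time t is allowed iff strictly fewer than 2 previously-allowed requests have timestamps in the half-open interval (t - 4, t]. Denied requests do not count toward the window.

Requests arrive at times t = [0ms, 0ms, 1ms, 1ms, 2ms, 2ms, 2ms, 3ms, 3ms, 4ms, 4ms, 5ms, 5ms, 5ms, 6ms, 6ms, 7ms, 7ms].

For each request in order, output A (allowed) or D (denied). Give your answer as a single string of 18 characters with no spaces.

Answer: AADDDDDDDAADDDDDDD

Derivation:
Tracking allowed requests in the window:
  req#1 t=0ms: ALLOW
  req#2 t=0ms: ALLOW
  req#3 t=1ms: DENY
  req#4 t=1ms: DENY
  req#5 t=2ms: DENY
  req#6 t=2ms: DENY
  req#7 t=2ms: DENY
  req#8 t=3ms: DENY
  req#9 t=3ms: DENY
  req#10 t=4ms: ALLOW
  req#11 t=4ms: ALLOW
  req#12 t=5ms: DENY
  req#13 t=5ms: DENY
  req#14 t=5ms: DENY
  req#15 t=6ms: DENY
  req#16 t=6ms: DENY
  req#17 t=7ms: DENY
  req#18 t=7ms: DENY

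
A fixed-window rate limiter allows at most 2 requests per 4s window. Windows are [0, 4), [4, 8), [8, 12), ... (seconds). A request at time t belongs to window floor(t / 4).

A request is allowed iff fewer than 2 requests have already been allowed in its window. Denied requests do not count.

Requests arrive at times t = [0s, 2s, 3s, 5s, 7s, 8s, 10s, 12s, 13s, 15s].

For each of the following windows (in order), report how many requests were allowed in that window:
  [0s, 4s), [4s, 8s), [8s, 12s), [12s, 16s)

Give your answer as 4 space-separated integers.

Processing requests:
  req#1 t=0s (window 0): ALLOW
  req#2 t=2s (window 0): ALLOW
  req#3 t=3s (window 0): DENY
  req#4 t=5s (window 1): ALLOW
  req#5 t=7s (window 1): ALLOW
  req#6 t=8s (window 2): ALLOW
  req#7 t=10s (window 2): ALLOW
  req#8 t=12s (window 3): ALLOW
  req#9 t=13s (window 3): ALLOW
  req#10 t=15s (window 3): DENY

Allowed counts by window: 2 2 2 2

Answer: 2 2 2 2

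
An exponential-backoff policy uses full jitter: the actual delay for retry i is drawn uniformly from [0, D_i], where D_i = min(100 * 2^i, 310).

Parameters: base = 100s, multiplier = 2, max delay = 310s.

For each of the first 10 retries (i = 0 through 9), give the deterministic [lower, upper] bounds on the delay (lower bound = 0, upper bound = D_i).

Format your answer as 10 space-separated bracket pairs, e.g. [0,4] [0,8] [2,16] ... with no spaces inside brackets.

Answer: [0,100] [0,200] [0,310] [0,310] [0,310] [0,310] [0,310] [0,310] [0,310] [0,310]

Derivation:
Computing bounds per retry:
  i=0: D_i=min(100*2^0,310)=100, bounds=[0,100]
  i=1: D_i=min(100*2^1,310)=200, bounds=[0,200]
  i=2: D_i=min(100*2^2,310)=310, bounds=[0,310]
  i=3: D_i=min(100*2^3,310)=310, bounds=[0,310]
  i=4: D_i=min(100*2^4,310)=310, bounds=[0,310]
  i=5: D_i=min(100*2^5,310)=310, bounds=[0,310]
  i=6: D_i=min(100*2^6,310)=310, bounds=[0,310]
  i=7: D_i=min(100*2^7,310)=310, bounds=[0,310]
  i=8: D_i=min(100*2^8,310)=310, bounds=[0,310]
  i=9: D_i=min(100*2^9,310)=310, bounds=[0,310]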